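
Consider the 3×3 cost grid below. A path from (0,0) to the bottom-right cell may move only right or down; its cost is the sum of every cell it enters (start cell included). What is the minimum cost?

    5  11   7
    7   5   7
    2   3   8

25

Take r0c0→r1c0→r2c0→r2c1→r2c2 for a total of 5 + 7 + 2 + 3 + 8 = 25.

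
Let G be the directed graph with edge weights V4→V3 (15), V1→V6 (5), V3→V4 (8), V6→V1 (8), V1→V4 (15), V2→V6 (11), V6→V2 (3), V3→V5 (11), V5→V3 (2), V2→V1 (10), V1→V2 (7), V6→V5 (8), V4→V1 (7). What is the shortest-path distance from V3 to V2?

22

Routes from V3 to V2:
V3 - V4 - V1 - V2: 8 + 7 + 7 = 22
V3 - V4 - V1 - V6 - V2: 8 + 7 + 5 + 3 = 23
Best route has total 22.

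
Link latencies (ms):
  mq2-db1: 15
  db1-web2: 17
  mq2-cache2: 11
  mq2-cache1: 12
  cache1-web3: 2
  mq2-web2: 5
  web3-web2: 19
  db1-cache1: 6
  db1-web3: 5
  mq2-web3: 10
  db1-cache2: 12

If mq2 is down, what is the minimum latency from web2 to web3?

Paths from web2 to web3 avoiding mq2:
web2 - db1 - cache1 - web3: 17 + 6 + 2 = 25
web2 - web3: 19
web2 - db1 - web3: 17 + 5 = 22
The minimum is 19 ms.

19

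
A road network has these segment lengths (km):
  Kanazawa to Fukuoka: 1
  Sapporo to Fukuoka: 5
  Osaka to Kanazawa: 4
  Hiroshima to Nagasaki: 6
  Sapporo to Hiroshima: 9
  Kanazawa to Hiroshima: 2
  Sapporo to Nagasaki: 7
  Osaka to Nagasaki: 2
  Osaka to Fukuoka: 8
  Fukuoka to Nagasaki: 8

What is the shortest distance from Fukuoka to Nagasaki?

Comparing a few candidate routes:
Fukuoka-Kanazawa-Osaka-Nagasaki: 1 + 4 + 2 = 7
Fukuoka-Nagasaki: 8
Fukuoka-Kanazawa-Hiroshima-Nagasaki: 1 + 2 + 6 = 9
Shortest: 7 km.

7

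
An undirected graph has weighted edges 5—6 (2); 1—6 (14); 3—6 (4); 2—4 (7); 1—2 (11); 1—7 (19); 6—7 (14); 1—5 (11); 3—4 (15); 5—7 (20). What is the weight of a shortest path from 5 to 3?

A few of the 5→3 routes:
5-1-2-4-3: 11 + 11 + 7 + 15 = 44
5-6-3: 2 + 4 = 6
5-7-6-3: 20 + 14 + 4 = 38
5-1-6-3: 11 + 14 + 4 = 29
Shortest: 6.

6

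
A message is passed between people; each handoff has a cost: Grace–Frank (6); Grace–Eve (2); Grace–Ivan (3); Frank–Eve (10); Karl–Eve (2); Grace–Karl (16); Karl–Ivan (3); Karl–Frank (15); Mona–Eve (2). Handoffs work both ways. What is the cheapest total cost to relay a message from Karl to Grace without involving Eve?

Paths from Karl to Grace avoiding Eve:
Karl - Ivan - Grace: 3 + 3 = 6
Karl - Grace: 16
Karl - Frank - Grace: 15 + 6 = 21
The minimum is 6.

6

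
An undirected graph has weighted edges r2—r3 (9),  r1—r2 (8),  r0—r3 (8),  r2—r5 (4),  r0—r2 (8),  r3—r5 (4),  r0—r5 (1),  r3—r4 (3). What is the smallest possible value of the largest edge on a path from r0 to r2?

Paths from r0 to r2:
r0-r5-r2: max(1, 4) = 4
r0-r5-r3-r2: max(1, 4, 9) = 9
r0-r3-r5-r2: max(8, 4, 4) = 8
r0-r2: max(8) = 8
r0-r3-r2: max(8, 9) = 9
The minimum achievable maximum is 4.

4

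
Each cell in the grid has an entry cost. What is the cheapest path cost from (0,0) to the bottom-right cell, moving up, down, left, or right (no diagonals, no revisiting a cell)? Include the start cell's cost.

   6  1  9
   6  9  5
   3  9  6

27

Take r0c0→r0c1→r0c2→r1c2→r2c2 for a total of 6 + 1 + 9 + 5 + 6 = 27.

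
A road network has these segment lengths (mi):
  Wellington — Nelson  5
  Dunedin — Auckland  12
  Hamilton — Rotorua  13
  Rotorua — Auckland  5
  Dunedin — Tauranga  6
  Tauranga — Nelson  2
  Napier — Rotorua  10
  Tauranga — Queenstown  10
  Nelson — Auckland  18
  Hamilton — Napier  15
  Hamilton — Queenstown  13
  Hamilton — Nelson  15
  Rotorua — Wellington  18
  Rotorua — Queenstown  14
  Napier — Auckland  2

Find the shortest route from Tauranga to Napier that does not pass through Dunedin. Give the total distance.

Comparing a few candidate routes:
Tauranga -> Nelson -> Hamilton -> Napier: 2 + 15 + 15 = 32
Tauranga -> Nelson -> Auckland -> Napier: 2 + 18 + 2 = 22
Tauranga -> Nelson -> Wellington -> Rotorua -> Napier: 2 + 5 + 18 + 10 = 35
Tauranga -> Nelson -> Wellington -> Rotorua -> Auckland -> Napier: 2 + 5 + 18 + 5 + 2 = 32
Tauranga -> Queenstown -> Rotorua -> Auckland -> Napier: 10 + 14 + 5 + 2 = 31
Tauranga -> Queenstown -> Rotorua -> Napier: 10 + 14 + 10 = 34
Shortest: 22 mi.

22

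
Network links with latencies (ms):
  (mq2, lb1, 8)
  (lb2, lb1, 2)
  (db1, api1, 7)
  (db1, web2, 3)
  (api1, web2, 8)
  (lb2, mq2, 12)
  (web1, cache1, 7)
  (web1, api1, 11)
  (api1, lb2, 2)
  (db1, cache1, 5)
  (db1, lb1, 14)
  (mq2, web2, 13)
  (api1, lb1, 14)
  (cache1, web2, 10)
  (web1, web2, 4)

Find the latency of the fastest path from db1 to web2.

3

A few of the db1→web2 routes:
db1 → api1 → web2: 7 + 8 = 15
db1 → api1 → web1 → web2: 7 + 11 + 4 = 22
db1 → lb1 → lb2 → api1 → web2: 14 + 2 + 2 + 8 = 26
db1 → cache1 → web2: 5 + 10 = 15
db1 → cache1 → web1 → web2: 5 + 7 + 4 = 16
db1 → web2: 3
Best route has total 3 ms.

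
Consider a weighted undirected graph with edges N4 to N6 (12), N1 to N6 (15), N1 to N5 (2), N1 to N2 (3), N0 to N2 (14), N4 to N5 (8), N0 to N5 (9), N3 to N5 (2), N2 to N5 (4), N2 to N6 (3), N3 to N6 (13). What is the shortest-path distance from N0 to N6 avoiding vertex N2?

Paths from N0 to N6 avoiding N2:
N0 -> N5 -> N3 -> N6: 9 + 2 + 13 = 24
N0 -> N5 -> N1 -> N6: 9 + 2 + 15 = 26
N0 -> N5 -> N4 -> N6: 9 + 8 + 12 = 29
Shortest: 24.

24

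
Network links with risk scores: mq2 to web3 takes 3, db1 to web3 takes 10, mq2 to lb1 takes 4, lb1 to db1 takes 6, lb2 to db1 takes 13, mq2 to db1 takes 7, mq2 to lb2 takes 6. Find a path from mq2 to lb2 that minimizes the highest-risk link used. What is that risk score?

Candidate routes:
mq2 - db1 - lb2: max(7, 13) = 13
mq2 - lb2: max(6) = 6
mq2 - web3 - db1 - lb2: max(3, 10, 13) = 13
mq2 - lb1 - db1 - lb2: max(4, 6, 13) = 13
Smallest bottleneck: 6.

6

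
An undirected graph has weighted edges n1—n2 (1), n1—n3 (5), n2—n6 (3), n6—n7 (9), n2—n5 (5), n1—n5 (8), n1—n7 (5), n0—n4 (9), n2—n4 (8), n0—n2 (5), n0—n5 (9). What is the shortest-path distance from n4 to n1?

Some routes from n4 to n1:
n4 -> n2 -> n1: 8 + 1 = 9
n4 -> n0 -> n2 -> n1: 9 + 5 + 1 = 15
n4 -> n2 -> n5 -> n1: 8 + 5 + 8 = 21
Shortest: 9.

9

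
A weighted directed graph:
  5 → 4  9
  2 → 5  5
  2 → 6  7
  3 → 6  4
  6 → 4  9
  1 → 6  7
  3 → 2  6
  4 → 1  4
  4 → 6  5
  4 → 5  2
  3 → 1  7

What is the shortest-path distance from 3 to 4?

13

Routes from 3 to 4:
3-6-4: 4 + 9 = 13
3-2-6-4: 6 + 7 + 9 = 22
3-1-6-4: 7 + 7 + 9 = 23
3-2-5-4: 6 + 5 + 9 = 20
Shortest: 13.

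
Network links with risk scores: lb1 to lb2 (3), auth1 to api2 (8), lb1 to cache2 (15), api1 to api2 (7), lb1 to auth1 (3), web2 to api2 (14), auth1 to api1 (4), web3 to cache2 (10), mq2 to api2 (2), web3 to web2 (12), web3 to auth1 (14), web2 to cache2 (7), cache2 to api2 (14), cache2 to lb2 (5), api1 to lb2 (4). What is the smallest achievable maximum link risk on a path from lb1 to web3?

10

A few of the lb1→web3 routes:
lb1 -> auth1 -> api1 -> lb2 -> cache2 -> web2 -> web3: max(3, 4, 4, 5, 7, 12) = 12
lb1 -> lb2 -> cache2 -> web2 -> web3: max(3, 5, 7, 12) = 12
lb1 -> lb2 -> cache2 -> web3: max(3, 5, 10) = 10
lb1 -> auth1 -> api1 -> lb2 -> cache2 -> web3: max(3, 4, 4, 5, 10) = 10
lb1 -> auth1 -> api2 -> api1 -> lb2 -> cache2 -> web3: max(3, 8, 7, 4, 5, 10) = 10
lb1 -> auth1 -> api2 -> api1 -> lb2 -> cache2 -> web2 -> web3: max(3, 8, 7, 4, 5, 7, 12) = 12
Best route has worst link 10.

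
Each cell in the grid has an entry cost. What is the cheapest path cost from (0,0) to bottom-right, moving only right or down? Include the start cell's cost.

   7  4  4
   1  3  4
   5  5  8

23

Best path: r0c0 r1c0 r1c1 r1c2 r2c2
Cost: 7 + 1 + 3 + 4 + 8 = 23
(Top row then right column would cost 27.)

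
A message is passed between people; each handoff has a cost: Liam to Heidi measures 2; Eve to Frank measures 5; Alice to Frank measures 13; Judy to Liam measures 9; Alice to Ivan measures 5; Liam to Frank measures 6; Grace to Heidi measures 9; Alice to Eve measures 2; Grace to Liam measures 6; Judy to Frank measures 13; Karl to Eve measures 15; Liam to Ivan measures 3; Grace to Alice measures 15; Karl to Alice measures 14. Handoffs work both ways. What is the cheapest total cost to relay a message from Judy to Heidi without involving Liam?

44

Paths from Judy to Heidi avoiding Liam:
Judy -> Frank -> Eve -> Karl -> Alice -> Grace -> Heidi: 13 + 5 + 15 + 14 + 15 + 9 = 71
Judy -> Frank -> Eve -> Alice -> Grace -> Heidi: 13 + 5 + 2 + 15 + 9 = 44
Judy -> Frank -> Alice -> Grace -> Heidi: 13 + 13 + 15 + 9 = 50
Best route has total 44.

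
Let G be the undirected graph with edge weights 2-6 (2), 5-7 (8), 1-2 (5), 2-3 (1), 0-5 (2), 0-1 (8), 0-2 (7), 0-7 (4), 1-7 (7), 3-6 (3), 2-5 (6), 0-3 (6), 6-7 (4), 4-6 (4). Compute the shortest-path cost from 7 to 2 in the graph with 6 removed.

Some routes from 7 to 2 avoiding 6:
7→0→5→2: 4 + 2 + 6 = 12
7→0→3→2: 4 + 6 + 1 = 11
7→5→2: 8 + 6 = 14
7→1→2: 7 + 5 = 12
7→0→2: 4 + 7 = 11
Shortest: 11.

11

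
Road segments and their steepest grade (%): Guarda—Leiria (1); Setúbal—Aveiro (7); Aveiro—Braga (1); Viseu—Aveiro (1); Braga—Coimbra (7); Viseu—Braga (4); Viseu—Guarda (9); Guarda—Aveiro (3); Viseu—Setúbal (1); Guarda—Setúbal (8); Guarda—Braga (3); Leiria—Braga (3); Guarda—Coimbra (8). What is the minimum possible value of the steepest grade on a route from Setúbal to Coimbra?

7

A few of the Setúbal→Coimbra routes:
Setúbal-Aveiro-Guarda-Leiria-Braga-Coimbra: max(7, 3, 1, 3, 7) = 7
Setúbal-Aveiro-Viseu-Braga-Coimbra: max(7, 1, 4, 7) = 7
Setúbal-Aveiro-Guarda-Braga-Coimbra: max(7, 3, 3, 7) = 7
Smallest bottleneck: 7%.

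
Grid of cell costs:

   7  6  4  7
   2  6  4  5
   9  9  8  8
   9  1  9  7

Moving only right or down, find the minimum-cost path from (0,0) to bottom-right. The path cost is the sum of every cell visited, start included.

Cheapest: r0c0 → r1c0 → r1c1 → r1c2 → r1c3 → r2c3 → r3c3
  7 + 2 + 6 + 4 + 5 + 8 + 7 = 39

39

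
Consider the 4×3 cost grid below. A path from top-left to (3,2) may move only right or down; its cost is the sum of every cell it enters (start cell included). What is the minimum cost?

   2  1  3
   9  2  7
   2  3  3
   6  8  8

Cheapest: r0c0 r0c1 r1c1 r2c1 r2c2 r3c2
  2 + 1 + 2 + 3 + 3 + 8 = 19
For comparison, the top-then-right route costs 24.

19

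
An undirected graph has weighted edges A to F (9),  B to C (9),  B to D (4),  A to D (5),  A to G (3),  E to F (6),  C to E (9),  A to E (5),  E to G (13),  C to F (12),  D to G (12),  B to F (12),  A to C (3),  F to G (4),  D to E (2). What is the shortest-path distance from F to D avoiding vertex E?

12

A few of the F→D routes:
F - B - D: 12 + 4 = 16
F - A - D: 9 + 5 = 14
F - G - D: 4 + 12 = 16
F - G - A - D: 4 + 3 + 5 = 12
Shortest: 12.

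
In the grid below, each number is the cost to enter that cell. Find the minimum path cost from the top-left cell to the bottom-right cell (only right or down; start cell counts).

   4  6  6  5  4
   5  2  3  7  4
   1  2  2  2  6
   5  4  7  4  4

Cheapest: (0,0)→(1,0)→(2,0)→(2,1)→(2,2)→(2,3)→(3,3)→(3,4)
  4 + 5 + 1 + 2 + 2 + 2 + 4 + 4 = 24

24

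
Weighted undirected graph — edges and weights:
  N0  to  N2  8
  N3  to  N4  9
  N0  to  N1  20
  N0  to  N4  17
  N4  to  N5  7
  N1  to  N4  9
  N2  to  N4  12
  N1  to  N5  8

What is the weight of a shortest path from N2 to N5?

19

Checking several routes:
N2-N4-N5: 12 + 7 = 19
N2-N0-N4-N5: 8 + 17 + 7 = 32
N2-N4-N1-N5: 12 + 9 + 8 = 29
N2-N0-N1-N5: 8 + 20 + 8 = 36
The minimum is 19.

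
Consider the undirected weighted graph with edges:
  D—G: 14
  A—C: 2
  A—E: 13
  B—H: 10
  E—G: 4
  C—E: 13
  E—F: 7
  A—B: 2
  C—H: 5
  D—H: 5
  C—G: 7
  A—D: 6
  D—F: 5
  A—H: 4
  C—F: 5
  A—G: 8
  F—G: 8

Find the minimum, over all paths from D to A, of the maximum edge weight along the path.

Comparing a few candidate routes:
D - F - C - A: max(5, 5, 2) = 5
D - H - C - A: max(5, 5, 2) = 5
D - H - A: max(5, 4) = 5
The minimum achievable maximum is 5.

5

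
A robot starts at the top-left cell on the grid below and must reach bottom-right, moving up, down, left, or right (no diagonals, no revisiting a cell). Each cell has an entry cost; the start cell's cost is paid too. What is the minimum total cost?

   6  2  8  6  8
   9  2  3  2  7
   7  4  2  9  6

28

Take (0,0) -> (0,1) -> (1,1) -> (1,2) -> (1,3) -> (1,4) -> (2,4) for a total of 6 + 2 + 2 + 3 + 2 + 7 + 6 = 28.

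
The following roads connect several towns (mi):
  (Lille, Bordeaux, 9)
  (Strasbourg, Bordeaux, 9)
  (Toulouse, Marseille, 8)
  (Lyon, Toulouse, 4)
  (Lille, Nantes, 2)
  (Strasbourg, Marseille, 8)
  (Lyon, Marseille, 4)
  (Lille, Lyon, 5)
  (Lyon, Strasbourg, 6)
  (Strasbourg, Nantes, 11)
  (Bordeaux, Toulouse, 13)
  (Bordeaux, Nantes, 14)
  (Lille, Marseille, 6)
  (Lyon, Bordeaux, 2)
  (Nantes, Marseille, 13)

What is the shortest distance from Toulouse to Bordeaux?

Comparing a few candidate routes:
Toulouse → Lyon → Bordeaux: 4 + 2 = 6
Toulouse → Bordeaux: 13
Toulouse → Marseille → Lyon → Bordeaux: 8 + 4 + 2 = 14
The minimum is 6 mi.

6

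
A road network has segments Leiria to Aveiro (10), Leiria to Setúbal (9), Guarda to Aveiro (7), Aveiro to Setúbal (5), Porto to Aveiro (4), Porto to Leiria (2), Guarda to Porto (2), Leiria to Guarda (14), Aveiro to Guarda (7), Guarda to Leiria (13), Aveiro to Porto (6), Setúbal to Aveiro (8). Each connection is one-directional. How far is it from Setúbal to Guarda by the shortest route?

15

Candidate routes:
Setúbal→Aveiro→Porto→Leiria→Guarda: 8 + 6 + 2 + 14 = 30
Setúbal→Aveiro→Guarda: 8 + 7 = 15
The minimum is 15.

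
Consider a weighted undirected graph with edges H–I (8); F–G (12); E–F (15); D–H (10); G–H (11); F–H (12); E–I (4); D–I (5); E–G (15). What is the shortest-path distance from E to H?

Paths from E to H:
E-G-F-H: 15 + 12 + 12 = 39
E-I-D-H: 4 + 5 + 10 = 19
E-F-H: 15 + 12 = 27
E-G-H: 15 + 11 = 26
E-F-G-H: 15 + 12 + 11 = 38
E-I-H: 4 + 8 = 12
The minimum is 12.

12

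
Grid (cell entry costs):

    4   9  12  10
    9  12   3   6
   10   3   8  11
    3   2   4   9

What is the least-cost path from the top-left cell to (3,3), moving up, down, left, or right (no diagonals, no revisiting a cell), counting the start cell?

One optimal route is [0,0]→[1,0]→[2,0]→[2,1]→[3,1]→[3,2]→[3,3].
Its cost is 4 + 9 + 10 + 3 + 2 + 4 + 9 = 41.

41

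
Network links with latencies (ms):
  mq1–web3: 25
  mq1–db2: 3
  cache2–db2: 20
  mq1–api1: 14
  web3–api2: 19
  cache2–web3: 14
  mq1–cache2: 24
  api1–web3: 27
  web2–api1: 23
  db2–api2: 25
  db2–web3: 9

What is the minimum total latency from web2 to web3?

A few of the web2→web3 routes:
web2 - api1 - web3: 23 + 27 = 50
web2 - api1 - mq1 - cache2 - web3: 23 + 14 + 24 + 14 = 75
web2 - api1 - mq1 - web3: 23 + 14 + 25 = 62
web2 - api1 - mq1 - db2 - cache2 - web3: 23 + 14 + 3 + 20 + 14 = 74
web2 - api1 - mq1 - db2 - web3: 23 + 14 + 3 + 9 = 49
web2 - api1 - mq1 - db2 - api2 - web3: 23 + 14 + 3 + 25 + 19 = 84
Shortest: 49 ms.

49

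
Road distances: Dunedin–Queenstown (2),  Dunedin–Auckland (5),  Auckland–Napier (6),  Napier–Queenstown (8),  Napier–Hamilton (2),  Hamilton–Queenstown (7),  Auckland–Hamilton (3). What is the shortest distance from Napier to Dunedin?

Some routes from Napier to Dunedin:
Napier→Hamilton→Queenstown→Dunedin: 2 + 7 + 2 = 11
Napier→Queenstown→Dunedin: 8 + 2 = 10
Napier→Hamilton→Auckland→Dunedin: 2 + 3 + 5 = 10
The minimum is 10.

10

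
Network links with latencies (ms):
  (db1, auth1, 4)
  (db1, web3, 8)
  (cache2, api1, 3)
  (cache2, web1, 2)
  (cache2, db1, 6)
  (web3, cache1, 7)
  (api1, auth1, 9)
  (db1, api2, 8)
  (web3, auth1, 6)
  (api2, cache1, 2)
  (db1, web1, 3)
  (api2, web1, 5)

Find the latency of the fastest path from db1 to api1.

Comparing a few candidate routes:
db1→web1→cache2→api1: 3 + 2 + 3 = 8
db1→cache2→api1: 6 + 3 = 9
db1→auth1→api1: 4 + 9 = 13
Best route has total 8 ms.

8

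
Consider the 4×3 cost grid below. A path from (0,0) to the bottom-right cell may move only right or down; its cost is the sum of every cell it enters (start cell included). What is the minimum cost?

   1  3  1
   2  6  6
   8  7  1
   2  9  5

Best path: r0c0 -> r0c1 -> r0c2 -> r1c2 -> r2c2 -> r3c2
Cost: 1 + 3 + 1 + 6 + 1 + 5 = 17

17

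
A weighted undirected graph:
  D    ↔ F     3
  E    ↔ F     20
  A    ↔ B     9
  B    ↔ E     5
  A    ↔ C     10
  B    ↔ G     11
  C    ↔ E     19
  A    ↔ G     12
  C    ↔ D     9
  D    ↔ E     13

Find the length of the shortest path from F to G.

32

Checking several routes:
F - D - E - B - G: 3 + 13 + 5 + 11 = 32
F - D - E - B - A - G: 3 + 13 + 5 + 9 + 12 = 42
F - D - C - A - G: 3 + 9 + 10 + 12 = 34
F - E - B - G: 20 + 5 + 11 = 36
The minimum is 32.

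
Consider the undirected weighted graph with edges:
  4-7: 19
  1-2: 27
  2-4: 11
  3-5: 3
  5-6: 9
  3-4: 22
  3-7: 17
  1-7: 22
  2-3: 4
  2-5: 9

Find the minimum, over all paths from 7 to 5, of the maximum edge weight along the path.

Some routes from 7 to 5:
7 → 3 → 5: max(17, 3) = 17
7 → 3 → 2 → 5: max(17, 4, 9) = 17
7 → 4 → 2 → 3 → 5: max(19, 11, 4, 3) = 19
The minimum achievable maximum is 17.

17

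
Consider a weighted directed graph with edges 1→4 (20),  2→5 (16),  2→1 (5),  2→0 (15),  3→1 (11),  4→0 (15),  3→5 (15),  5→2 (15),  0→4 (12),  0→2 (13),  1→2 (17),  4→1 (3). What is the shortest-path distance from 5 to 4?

Paths from 5 to 4:
5→2→0→4: 15 + 15 + 12 = 42
5→2→1→4: 15 + 5 + 20 = 40
Best route has total 40.

40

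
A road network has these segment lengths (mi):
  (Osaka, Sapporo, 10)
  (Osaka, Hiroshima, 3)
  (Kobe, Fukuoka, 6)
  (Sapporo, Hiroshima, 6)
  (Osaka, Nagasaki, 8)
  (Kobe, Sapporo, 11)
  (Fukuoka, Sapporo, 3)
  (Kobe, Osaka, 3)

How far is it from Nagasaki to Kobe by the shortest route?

Candidate routes:
Nagasaki - Osaka - Hiroshima - Sapporo - Kobe: 8 + 3 + 6 + 11 = 28
Nagasaki - Osaka - Sapporo - Kobe: 8 + 10 + 11 = 29
Nagasaki - Osaka - Kobe: 8 + 3 = 11
Nagasaki - Osaka - Hiroshima - Sapporo - Fukuoka - Kobe: 8 + 3 + 6 + 3 + 6 = 26
Nagasaki - Osaka - Sapporo - Fukuoka - Kobe: 8 + 10 + 3 + 6 = 27
Shortest: 11 mi.

11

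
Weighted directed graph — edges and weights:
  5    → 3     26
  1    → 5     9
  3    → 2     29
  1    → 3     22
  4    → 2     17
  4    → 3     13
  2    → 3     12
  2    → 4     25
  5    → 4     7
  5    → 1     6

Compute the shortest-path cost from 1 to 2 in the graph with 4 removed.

51

Paths from 1 to 2 avoiding 4:
1→3→2: 22 + 29 = 51
1→5→3→2: 9 + 26 + 29 = 64
Best route has total 51.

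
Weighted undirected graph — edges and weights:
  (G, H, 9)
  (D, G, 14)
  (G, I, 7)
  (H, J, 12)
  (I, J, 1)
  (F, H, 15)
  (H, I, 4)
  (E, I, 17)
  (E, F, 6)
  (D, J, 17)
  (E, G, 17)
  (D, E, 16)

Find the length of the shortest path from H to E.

A few of the H→E routes:
H - F - E: 15 + 6 = 21
H - I - G - E: 4 + 7 + 17 = 28
H - G - E: 9 + 17 = 26
H - I - E: 4 + 17 = 21
H - J - I - E: 12 + 1 + 17 = 30
Shortest: 21.

21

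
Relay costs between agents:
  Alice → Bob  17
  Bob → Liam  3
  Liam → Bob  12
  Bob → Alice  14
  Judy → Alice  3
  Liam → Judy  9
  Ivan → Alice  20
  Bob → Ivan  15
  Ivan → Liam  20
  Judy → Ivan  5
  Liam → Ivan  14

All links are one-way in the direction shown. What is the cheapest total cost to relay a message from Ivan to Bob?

Candidate routes:
Ivan → Liam → Bob: 20 + 12 = 32
Ivan → Liam → Judy → Alice → Bob: 20 + 9 + 3 + 17 = 49
Ivan → Alice → Bob: 20 + 17 = 37
Best route has total 32.

32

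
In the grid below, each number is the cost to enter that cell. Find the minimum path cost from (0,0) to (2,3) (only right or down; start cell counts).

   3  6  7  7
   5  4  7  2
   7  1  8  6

Take (0,0) (1,0) (1,1) (1,2) (1,3) (2,3) for a total of 3 + 5 + 4 + 7 + 2 + 6 = 27.
For comparison, the top-then-right route costs 31.

27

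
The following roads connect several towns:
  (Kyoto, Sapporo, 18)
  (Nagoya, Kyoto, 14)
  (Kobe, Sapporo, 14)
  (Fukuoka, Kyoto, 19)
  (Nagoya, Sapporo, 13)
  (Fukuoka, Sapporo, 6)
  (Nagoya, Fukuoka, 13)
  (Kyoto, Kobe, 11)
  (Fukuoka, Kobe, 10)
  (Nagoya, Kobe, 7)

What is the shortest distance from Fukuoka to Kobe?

10

Checking several routes:
Fukuoka -> Kyoto -> Kobe: 19 + 11 = 30
Fukuoka -> Kobe: 10
Fukuoka -> Sapporo -> Nagoya -> Kobe: 6 + 13 + 7 = 26
Fukuoka -> Nagoya -> Kobe: 13 + 7 = 20
Fukuoka -> Sapporo -> Kyoto -> Kobe: 6 + 18 + 11 = 35
Fukuoka -> Sapporo -> Kobe: 6 + 14 = 20
Shortest: 10.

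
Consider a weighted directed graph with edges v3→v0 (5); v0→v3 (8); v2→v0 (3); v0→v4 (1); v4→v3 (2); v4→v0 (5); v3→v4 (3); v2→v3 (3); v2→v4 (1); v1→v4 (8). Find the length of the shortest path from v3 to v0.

Routes from v3 to v0:
v3→v4→v0: 3 + 5 = 8
v3→v0: 5
Best route has total 5.

5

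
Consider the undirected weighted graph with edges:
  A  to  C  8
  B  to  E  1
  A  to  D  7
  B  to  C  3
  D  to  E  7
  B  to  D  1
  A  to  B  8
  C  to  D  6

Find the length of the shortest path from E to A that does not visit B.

Paths from E to A avoiding B:
E → D → C → A: 7 + 6 + 8 = 21
E → D → A: 7 + 7 = 14
Shortest: 14.

14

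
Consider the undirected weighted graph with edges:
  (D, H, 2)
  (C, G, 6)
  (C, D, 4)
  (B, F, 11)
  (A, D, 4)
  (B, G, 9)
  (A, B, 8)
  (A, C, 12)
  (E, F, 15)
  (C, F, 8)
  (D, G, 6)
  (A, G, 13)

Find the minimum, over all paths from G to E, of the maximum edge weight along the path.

15

A few of the G→E routes:
G→C→F→E: max(6, 8, 15) = 15
G→D→C→F→E: max(6, 4, 8, 15) = 15
G→D→C→A→B→F→E: max(6, 4, 12, 8, 11, 15) = 15
G→C→D→A→B→F→E: max(6, 4, 4, 8, 11, 15) = 15
G→C→A→B→F→E: max(6, 12, 8, 11, 15) = 15
G→D→A→B→F→E: max(6, 4, 8, 11, 15) = 15
Best route has worst link 15.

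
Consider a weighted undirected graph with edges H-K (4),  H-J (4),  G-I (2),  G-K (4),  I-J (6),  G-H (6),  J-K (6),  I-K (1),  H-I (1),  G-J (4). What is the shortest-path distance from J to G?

Some routes from J to G:
J - H - I - G: 4 + 1 + 2 = 7
J - G: 4
J - I - G: 6 + 2 = 8
J - K - I - G: 6 + 1 + 2 = 9
Best route has total 4.

4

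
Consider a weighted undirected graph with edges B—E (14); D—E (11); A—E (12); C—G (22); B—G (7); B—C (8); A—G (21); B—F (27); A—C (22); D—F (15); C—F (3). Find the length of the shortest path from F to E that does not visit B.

26

Routes from F to E avoiding B:
F→C→A→E: 3 + 22 + 12 = 37
F→D→E: 15 + 11 = 26
F→C→G→A→E: 3 + 22 + 21 + 12 = 58
The minimum is 26.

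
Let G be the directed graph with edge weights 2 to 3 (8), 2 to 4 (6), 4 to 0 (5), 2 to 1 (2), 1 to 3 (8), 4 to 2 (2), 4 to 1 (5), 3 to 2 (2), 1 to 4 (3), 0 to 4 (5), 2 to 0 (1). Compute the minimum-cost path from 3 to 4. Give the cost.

7

Paths from 3 to 4:
3-2-1-4: 2 + 2 + 3 = 7
3-2-0-4: 2 + 1 + 5 = 8
3-2-4: 2 + 6 = 8
The minimum is 7.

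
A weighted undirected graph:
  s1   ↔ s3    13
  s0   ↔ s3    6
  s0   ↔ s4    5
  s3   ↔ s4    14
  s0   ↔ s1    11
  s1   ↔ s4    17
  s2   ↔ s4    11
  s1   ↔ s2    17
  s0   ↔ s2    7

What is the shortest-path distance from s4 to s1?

16

Checking several routes:
s4 -> s0 -> s3 -> s1: 5 + 6 + 13 = 24
s4 -> s1: 17
s4 -> s0 -> s1: 5 + 11 = 16
Shortest: 16.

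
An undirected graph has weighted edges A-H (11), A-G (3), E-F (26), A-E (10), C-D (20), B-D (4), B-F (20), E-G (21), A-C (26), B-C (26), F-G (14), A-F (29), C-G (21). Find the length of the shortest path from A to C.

Some routes from A to C:
A -> G -> C: 3 + 21 = 24
A -> G -> F -> B -> C: 3 + 14 + 20 + 26 = 63
A -> G -> F -> B -> D -> C: 3 + 14 + 20 + 4 + 20 = 61
A -> C: 26
A -> E -> G -> C: 10 + 21 + 21 = 52
The minimum is 24.

24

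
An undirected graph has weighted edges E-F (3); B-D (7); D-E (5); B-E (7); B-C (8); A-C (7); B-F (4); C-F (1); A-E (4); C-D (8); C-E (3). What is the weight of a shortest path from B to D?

A few of the B→D routes:
B-D: 7
B-F-C-D: 4 + 1 + 8 = 13
B-C-D: 8 + 8 = 16
B-F-C-E-D: 4 + 1 + 3 + 5 = 13
B-F-E-D: 4 + 3 + 5 = 12
B-E-D: 7 + 5 = 12
Shortest: 7.

7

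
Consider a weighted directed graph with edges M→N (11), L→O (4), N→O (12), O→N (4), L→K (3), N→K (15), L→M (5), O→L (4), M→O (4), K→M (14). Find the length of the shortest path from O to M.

Routes from O to M:
O→L→M: 4 + 5 = 9
O→L→K→M: 4 + 3 + 14 = 21
O→N→K→M: 4 + 15 + 14 = 33
Best route has total 9.

9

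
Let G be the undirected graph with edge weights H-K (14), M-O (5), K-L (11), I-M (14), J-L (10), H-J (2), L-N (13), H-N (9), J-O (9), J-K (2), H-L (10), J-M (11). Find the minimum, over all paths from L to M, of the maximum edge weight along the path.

Some routes from L to M:
L→K→J→M: max(11, 2, 11) = 11
L→H→J→O→M: max(10, 2, 9, 5) = 10
L→K→J→O→M: max(11, 2, 9, 5) = 11
L→J→M: max(10, 11) = 11
L→J→O→M: max(10, 9, 5) = 10
L→H→J→M: max(10, 2, 11) = 11
Best route has worst link 10.

10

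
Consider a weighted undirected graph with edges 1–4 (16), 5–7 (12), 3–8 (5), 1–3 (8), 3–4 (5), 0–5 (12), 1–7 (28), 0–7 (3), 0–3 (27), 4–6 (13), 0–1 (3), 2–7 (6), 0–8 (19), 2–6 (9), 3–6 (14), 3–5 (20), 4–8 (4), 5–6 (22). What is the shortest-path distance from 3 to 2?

A few of the 3→2 routes:
3 → 1 → 0 → 7 → 2: 8 + 3 + 3 + 6 = 20
3 → 6 → 2: 14 + 9 = 23
3 → 4 → 6 → 2: 5 + 13 + 9 = 27
3 → 8 → 0 → 7 → 2: 5 + 19 + 3 + 6 = 33
3 → 8 → 4 → 6 → 2: 5 + 4 + 13 + 9 = 31
The minimum is 20.

20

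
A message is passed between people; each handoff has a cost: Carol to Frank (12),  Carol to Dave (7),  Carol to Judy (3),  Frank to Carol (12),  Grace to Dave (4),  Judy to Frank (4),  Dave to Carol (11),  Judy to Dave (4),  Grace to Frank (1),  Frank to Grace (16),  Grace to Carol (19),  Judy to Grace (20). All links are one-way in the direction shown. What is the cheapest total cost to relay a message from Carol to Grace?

Routes from Carol to Grace:
Carol → Frank → Grace: 12 + 16 = 28
Carol → Judy → Frank → Grace: 3 + 4 + 16 = 23
Carol → Judy → Grace: 3 + 20 = 23
The minimum is 23.

23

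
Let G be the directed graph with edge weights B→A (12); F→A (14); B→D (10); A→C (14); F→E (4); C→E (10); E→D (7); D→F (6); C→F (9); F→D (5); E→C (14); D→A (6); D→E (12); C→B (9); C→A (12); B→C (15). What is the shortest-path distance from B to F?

Some routes from B to F:
B - D - F: 10 + 6 = 16
B - C - F: 15 + 9 = 24
B - C - E - D - F: 15 + 10 + 7 + 6 = 38
B - D - A - C - F: 10 + 6 + 14 + 9 = 39
B - A - C - F: 12 + 14 + 9 = 35
Shortest: 16.

16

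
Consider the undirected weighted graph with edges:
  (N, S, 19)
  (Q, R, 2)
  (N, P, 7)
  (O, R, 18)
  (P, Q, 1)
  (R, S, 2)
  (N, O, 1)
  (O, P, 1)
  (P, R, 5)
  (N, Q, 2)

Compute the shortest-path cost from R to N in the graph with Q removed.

Routes from R to N avoiding Q:
R-S-N: 2 + 19 = 21
R-P-N: 5 + 7 = 12
R-O-N: 18 + 1 = 19
R-P-O-N: 5 + 1 + 1 = 7
R-O-P-N: 18 + 1 + 7 = 26
Shortest: 7.

7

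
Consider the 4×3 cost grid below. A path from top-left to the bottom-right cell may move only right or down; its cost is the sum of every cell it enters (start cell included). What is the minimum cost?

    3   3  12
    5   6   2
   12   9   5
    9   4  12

31

Best path: (0,0)→(0,1)→(1,1)→(1,2)→(2,2)→(3,2)
Cost: 3 + 3 + 6 + 2 + 5 + 12 = 31
For comparison, the top-then-right route costs 37.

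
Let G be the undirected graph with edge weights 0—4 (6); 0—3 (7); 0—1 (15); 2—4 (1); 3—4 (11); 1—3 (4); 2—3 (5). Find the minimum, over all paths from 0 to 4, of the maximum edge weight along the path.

Candidate routes:
0→1→3→2→4: max(15, 4, 5, 1) = 15
0→3→2→4: max(7, 5, 1) = 7
0→4: max(6) = 6
0→1→3→4: max(15, 4, 11) = 15
0→3→4: max(7, 11) = 11
The minimum achievable maximum is 6.

6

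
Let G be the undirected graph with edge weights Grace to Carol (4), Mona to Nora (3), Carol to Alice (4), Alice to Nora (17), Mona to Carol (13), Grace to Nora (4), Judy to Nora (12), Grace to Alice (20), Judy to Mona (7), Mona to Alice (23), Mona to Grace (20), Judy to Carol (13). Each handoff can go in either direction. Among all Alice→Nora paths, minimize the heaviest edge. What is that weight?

4

Comparing a few candidate routes:
Alice→Carol→Judy→Nora: max(4, 13, 12) = 13
Alice→Carol→Grace→Nora: max(4, 4, 4) = 4
Alice→Carol→Judy→Mona→Nora: max(4, 13, 7, 3) = 13
Alice→Carol→Mona→Nora: max(4, 13, 3) = 13
Alice→Carol→Mona→Judy→Nora: max(4, 13, 7, 12) = 13
Smallest bottleneck: 4.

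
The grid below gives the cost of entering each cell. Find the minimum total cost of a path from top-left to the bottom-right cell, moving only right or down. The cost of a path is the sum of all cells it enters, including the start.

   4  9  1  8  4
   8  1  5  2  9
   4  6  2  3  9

One optimal route is (0,0) (1,0) (1,1) (1,2) (1,3) (2,3) (2,4).
Its cost is 4 + 8 + 1 + 5 + 2 + 3 + 9 = 32.
(Top row then right column would cost 44.)

32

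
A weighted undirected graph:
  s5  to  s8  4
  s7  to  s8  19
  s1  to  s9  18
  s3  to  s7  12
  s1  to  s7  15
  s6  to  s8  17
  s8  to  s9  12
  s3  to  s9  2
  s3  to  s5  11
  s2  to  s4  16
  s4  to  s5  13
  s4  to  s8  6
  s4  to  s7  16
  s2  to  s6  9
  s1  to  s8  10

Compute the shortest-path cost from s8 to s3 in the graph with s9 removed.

15

Checking several routes:
s8→s5→s3: 4 + 11 = 15
s8→s4→s5→s3: 6 + 13 + 11 = 30
s8→s7→s3: 19 + 12 = 31
s8→s1→s7→s3: 10 + 15 + 12 = 37
s8→s4→s7→s3: 6 + 16 + 12 = 34
Shortest: 15.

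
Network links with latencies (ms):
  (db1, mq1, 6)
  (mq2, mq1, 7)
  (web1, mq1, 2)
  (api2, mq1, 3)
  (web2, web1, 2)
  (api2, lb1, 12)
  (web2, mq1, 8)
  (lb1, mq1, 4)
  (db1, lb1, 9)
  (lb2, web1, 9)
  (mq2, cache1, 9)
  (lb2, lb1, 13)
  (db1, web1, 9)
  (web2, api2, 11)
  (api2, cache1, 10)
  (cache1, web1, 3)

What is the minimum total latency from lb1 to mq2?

11

Comparing a few candidate routes:
lb1-mq1-web1-cache1-mq2: 4 + 2 + 3 + 9 = 18
lb1-mq1-mq2: 4 + 7 = 11
lb1-api2-mq1-mq2: 12 + 3 + 7 = 22
lb1-db1-mq1-mq2: 9 + 6 + 7 = 22
Shortest: 11 ms.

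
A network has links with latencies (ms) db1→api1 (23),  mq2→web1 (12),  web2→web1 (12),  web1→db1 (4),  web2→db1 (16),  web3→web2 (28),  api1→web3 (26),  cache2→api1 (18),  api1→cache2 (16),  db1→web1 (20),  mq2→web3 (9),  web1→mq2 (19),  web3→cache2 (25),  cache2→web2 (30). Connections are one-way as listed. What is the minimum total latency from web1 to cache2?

43

Paths from web1 to cache2:
web1 → mq2 → web3 → cache2: 19 + 9 + 25 = 53
web1 → mq2 → web3 → web2 → db1 → api1 → cache2: 19 + 9 + 28 + 16 + 23 + 16 = 111
web1 → db1 → api1 → web3 → cache2: 4 + 23 + 26 + 25 = 78
web1 → db1 → api1 → cache2: 4 + 23 + 16 = 43
The minimum is 43 ms.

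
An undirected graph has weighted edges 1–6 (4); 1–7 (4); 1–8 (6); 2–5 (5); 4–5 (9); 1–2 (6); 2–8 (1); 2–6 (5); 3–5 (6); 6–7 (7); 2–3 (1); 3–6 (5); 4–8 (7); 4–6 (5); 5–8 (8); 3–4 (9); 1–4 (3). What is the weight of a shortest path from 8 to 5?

Some routes from 8 to 5:
8→1→2→5: 6 + 6 + 5 = 17
8→2→3→5: 1 + 1 + 6 = 8
8→5: 8
8→4→5: 7 + 9 = 16
8→2→5: 1 + 5 = 6
8→2→6→3→5: 1 + 5 + 5 + 6 = 17
Best route has total 6.

6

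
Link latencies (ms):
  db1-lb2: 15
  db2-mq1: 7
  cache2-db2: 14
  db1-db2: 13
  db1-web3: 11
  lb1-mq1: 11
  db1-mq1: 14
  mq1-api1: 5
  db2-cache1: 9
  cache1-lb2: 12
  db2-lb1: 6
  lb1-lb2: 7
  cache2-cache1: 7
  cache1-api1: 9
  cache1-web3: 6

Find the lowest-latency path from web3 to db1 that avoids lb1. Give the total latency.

Some routes from web3 to db1 avoiding lb1:
web3 -> db1: 11
web3 -> cache1 -> lb2 -> db1: 6 + 12 + 15 = 33
web3 -> cache1 -> api1 -> mq1 -> db1: 6 + 9 + 5 + 14 = 34
web3 -> cache1 -> db2 -> db1: 6 + 9 + 13 = 28
Shortest: 11 ms.

11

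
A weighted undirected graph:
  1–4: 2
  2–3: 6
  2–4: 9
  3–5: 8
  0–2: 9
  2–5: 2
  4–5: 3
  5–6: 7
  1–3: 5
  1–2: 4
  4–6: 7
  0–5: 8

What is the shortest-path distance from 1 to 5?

5

Some routes from 1 to 5:
1 -> 4 -> 5: 2 + 3 = 5
1 -> 2 -> 5: 4 + 2 = 6
1 -> 4 -> 2 -> 5: 2 + 9 + 2 = 13
1 -> 3 -> 5: 5 + 8 = 13
1 -> 3 -> 2 -> 5: 5 + 6 + 2 = 13
Shortest: 5.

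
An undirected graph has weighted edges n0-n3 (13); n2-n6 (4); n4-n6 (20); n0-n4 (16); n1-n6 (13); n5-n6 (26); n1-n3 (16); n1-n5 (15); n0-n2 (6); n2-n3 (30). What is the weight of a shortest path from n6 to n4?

20

Checking several routes:
n6 - n1 - n3 - n0 - n4: 13 + 16 + 13 + 16 = 58
n6 - n2 - n0 - n4: 4 + 6 + 16 = 26
n6 - n2 - n3 - n0 - n4: 4 + 30 + 13 + 16 = 63
n6 - n4: 20
Best route has total 20.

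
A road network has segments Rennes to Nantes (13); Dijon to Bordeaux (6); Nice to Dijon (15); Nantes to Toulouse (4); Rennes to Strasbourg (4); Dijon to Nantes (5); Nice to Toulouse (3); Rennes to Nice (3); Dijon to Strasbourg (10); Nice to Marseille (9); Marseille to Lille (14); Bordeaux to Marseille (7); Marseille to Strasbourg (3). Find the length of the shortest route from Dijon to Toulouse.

9

Comparing a few candidate routes:
Dijon→Strasbourg→Rennes→Nice→Toulouse: 10 + 4 + 3 + 3 = 20
Dijon→Nantes→Toulouse: 5 + 4 = 9
Dijon→Nantes→Rennes→Nice→Toulouse: 5 + 13 + 3 + 3 = 24
Dijon→Bordeaux→Marseille→Nice→Toulouse: 6 + 7 + 9 + 3 = 25
Dijon→Nice→Toulouse: 15 + 3 = 18
Best route has total 9.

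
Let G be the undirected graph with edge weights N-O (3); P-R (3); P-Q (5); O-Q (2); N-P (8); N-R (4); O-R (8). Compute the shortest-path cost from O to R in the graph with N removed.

8

Candidate routes:
O-R: 8
O-Q-P-R: 2 + 5 + 3 = 10
Shortest: 8.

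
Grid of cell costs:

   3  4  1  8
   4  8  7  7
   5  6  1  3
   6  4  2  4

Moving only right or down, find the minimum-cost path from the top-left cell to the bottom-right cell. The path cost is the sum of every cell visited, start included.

One optimal route is [0,0] → [0,1] → [0,2] → [1,2] → [2,2] → [3,2] → [3,3].
Its cost is 3 + 4 + 1 + 7 + 1 + 2 + 4 = 22.
For comparison, the top-then-right route costs 30.

22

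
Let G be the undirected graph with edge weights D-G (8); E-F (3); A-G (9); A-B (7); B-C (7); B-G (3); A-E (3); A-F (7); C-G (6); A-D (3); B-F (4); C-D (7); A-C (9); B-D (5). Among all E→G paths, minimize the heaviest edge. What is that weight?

A few of the E→G routes:
E - A - D - B - G: max(3, 3, 5, 3) = 5
E - F - B - G: max(3, 4, 3) = 4
E - F - A - D - C - B - G: max(3, 7, 3, 7, 7, 3) = 7
E - F - A - D - C - G: max(3, 7, 3, 7, 6) = 7
Smallest bottleneck: 4.

4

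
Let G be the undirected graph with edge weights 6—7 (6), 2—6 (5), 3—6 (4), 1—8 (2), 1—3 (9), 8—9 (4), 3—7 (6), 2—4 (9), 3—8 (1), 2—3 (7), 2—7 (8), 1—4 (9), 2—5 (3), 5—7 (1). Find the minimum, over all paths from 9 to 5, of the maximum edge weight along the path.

5

Comparing a few candidate routes:
9-8-3-7-6-2-5: max(4, 1, 6, 6, 5, 3) = 6
9-8-3-6-2-5: max(4, 1, 4, 5, 3) = 5
9-8-3-7-5: max(4, 1, 6, 1) = 6
9-8-3-6-7-5: max(4, 1, 4, 6, 1) = 6
9-8-3-2-5: max(4, 1, 7, 3) = 7
9-8-3-2-6-7-5: max(4, 1, 7, 5, 6, 1) = 7
Best route has worst link 5.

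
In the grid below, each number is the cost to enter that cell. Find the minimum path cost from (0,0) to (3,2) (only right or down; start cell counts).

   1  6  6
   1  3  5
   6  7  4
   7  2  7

21

Best path: r0c0→r1c0→r1c1→r1c2→r2c2→r3c2
Cost: 1 + 1 + 3 + 5 + 4 + 7 = 21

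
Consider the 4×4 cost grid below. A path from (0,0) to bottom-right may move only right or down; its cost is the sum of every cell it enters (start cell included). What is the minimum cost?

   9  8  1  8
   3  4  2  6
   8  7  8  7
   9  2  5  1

Take (0,0)→(1,0)→(1,1)→(2,1)→(3,1)→(3,2)→(3,3) for a total of 9 + 3 + 4 + 7 + 2 + 5 + 1 = 31.
For comparison, the top-then-right route costs 40.

31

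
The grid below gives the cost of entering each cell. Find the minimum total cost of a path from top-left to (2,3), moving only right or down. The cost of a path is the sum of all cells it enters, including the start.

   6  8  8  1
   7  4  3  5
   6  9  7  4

29

One optimal route is [0,0] [1,0] [1,1] [1,2] [1,3] [2,3].
Its cost is 6 + 7 + 4 + 3 + 5 + 4 = 29.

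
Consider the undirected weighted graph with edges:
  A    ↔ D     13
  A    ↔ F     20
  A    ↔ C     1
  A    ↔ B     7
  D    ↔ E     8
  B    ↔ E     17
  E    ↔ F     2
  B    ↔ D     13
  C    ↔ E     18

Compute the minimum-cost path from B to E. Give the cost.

A few of the B→E routes:
B-E: 17
B-D-E: 13 + 8 = 21
B-A-C-E: 7 + 1 + 18 = 26
B-A-D-E: 7 + 13 + 8 = 28
Best route has total 17.

17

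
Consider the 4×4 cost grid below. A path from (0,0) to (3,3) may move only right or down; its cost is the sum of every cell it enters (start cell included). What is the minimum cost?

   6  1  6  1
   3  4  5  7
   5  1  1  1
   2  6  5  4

18

Path r0c0 → r0c1 → r1c1 → r2c1 → r2c2 → r2c3 → r3c3: 6 + 1 + 4 + 1 + 1 + 1 + 4 = 18.
For comparison, the top-then-right route costs 26.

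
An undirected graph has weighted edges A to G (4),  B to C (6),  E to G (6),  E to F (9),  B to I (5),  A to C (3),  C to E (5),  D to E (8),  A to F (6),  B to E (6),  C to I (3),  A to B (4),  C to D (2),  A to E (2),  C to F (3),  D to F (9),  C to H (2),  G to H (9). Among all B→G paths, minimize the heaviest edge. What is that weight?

Checking several routes:
B-A-G: max(4, 4) = 4
B-I-C-E-A-G: max(5, 3, 5, 2, 4) = 5
B-I-C-A-G: max(5, 3, 3, 4) = 5
Smallest bottleneck: 4.

4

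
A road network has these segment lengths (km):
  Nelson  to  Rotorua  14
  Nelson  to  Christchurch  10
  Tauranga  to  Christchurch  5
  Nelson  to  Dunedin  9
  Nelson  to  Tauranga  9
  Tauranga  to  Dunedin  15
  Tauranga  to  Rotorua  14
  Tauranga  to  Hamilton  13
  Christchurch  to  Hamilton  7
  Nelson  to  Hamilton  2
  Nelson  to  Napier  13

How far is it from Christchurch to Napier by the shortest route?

22

Checking several routes:
Christchurch → Tauranga → Nelson → Napier: 5 + 9 + 13 = 27
Christchurch → Hamilton → Nelson → Napier: 7 + 2 + 13 = 22
Christchurch → Nelson → Napier: 10 + 13 = 23
Best route has total 22 km.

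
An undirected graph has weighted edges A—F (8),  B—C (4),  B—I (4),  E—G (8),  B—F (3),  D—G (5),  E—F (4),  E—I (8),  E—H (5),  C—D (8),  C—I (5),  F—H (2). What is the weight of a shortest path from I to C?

5

Comparing a few candidate routes:
I → C: 5
I → E → F → B → C: 8 + 4 + 3 + 4 = 19
I → B → C: 4 + 4 = 8
Best route has total 5.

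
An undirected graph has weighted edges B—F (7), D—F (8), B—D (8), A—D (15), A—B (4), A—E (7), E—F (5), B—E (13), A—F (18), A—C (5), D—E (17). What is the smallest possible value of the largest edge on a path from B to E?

Checking several routes:
B-A-E: max(4, 7) = 7
B-F-E: max(7, 5) = 7
B-D-F-E: max(8, 8, 5) = 8
Best route has worst link 7.

7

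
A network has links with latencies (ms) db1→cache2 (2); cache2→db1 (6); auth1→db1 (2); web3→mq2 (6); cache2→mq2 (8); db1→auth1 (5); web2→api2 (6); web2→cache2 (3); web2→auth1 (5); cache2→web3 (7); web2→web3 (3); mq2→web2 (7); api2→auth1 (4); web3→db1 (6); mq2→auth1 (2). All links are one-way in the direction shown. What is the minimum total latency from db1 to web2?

17

Paths from db1 to web2:
db1 → cache2 → mq2 → web2: 2 + 8 + 7 = 17
db1 → cache2 → web3 → mq2 → web2: 2 + 7 + 6 + 7 = 22
The minimum is 17 ms.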